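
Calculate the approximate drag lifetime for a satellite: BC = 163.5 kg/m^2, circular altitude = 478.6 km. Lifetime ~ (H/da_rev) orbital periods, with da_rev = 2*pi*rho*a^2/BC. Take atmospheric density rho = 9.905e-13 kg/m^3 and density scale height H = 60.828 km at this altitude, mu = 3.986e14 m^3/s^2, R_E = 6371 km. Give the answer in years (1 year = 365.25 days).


a = R_E + alt = 6849.6000 km = 6.8496e+06 m
da_rev = 2*pi*rho*a^2/BC = 2*pi*9.905e-13*(6.8496e+06)^2/163.5 = 1.785858 m per revolution
N = H/da_rev = 60828.0000 m / 1.785858 m = 34060.9318 revolutions
P = 2*pi*sqrt(a^3/mu) = 5641.6876 s
lifetime = N*P = 34060.9318 * 5641.6876 = 1.9216114e+08 s = 2224.0872 days
years = 2224.0872 / 365.25 = 6.0892 years

6.0892 years


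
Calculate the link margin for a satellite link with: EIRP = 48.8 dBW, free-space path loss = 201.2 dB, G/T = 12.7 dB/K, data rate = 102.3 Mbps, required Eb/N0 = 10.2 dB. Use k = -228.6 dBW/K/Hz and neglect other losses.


C/N0 = EIRP - FSPL + G/T - k = 48.8 - 201.2 + 12.7 - (-228.6)
C/N0 = 88.9000 dB-Hz
R_b = 102.3 Mbps = 1.023e+08 bps -> 10*log10(R_b) = 80.0988 dB-Hz
Eb/N0 = C/N0 - 10*log10(R_b) = 88.9000 - 80.0988 = 8.8012 dB
Margin = Eb/N0 - Eb/N0_req = 8.8012 - 10.2 = -1.3988 dB (negative margin: link does not close)

-1.3988 dB


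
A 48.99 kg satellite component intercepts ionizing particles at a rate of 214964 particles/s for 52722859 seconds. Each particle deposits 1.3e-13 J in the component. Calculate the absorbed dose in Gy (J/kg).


Total energy deposited = rate * time * E_per
  = 214964 * 52722859 * 1.3e-13 = 1.4734 J
Dose = E_total / mass = 1.4734 / 48.99
Dose = 0.03007465 Gy

0.0301 Gy


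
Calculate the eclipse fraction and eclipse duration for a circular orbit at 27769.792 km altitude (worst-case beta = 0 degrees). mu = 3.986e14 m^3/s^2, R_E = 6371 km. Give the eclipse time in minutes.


r = 34140.7920 km
T = 1046.3340 min
Eclipse fraction = arcsin(R_E/r)/pi = arcsin(6371.0000/34140.7920)/pi
= arcsin(0.1866096)/pi = 0.05974995
Eclipse duration = 0.05974995 * 1046.3340 = 62.5184 min

62.5184 minutes


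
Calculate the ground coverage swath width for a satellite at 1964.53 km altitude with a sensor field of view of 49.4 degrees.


FOV = 49.4 deg = 0.8621927 rad
swath = 2 * alt * tan(FOV/2) = 2 * 1964.53 * tan(0.4310963)
swath = 2 * 1964.53 * 0.4599486
swath = 1807.1657 km

1807.1657 km


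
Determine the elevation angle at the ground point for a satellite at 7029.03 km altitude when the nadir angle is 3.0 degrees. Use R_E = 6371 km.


r = R_E + alt = 13400.0300 km
Law of sines in the satellite / Earth-center / ground-point triangle:
  sin(nadir)/R_E = sin(90 + el)/r  =>  cos(el) = (r/R_E)*sin(nadir)
cos(el) = (13400.0300 / 6371.0000) * sin(3.0 deg) = 0.1100774
el = arccos(0.1100774) = 83.6802 deg
(Earth-central angle = 90 - nadir - el = 3.3198 deg)

83.6802 degrees


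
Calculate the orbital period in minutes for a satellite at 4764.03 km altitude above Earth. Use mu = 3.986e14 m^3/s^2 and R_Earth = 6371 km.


r = 11135.0300 km = 1.113503e+07 m
T = 2*pi*sqrt(r^3/mu) = 2*pi*sqrt(1.38062e+21 / 3.986e14)
T = 11693.6020 s = 194.8934 min

194.8934 minutes


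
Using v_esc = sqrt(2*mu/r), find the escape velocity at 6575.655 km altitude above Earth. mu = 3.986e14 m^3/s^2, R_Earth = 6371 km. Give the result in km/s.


r = 6371.0 + 6575.655 = 12946.6550 km = 1.2946655e+07 m
v_esc = sqrt(2*mu/r) = sqrt(2*3.986e14 / 1.2946655e+07)
v_esc = 7847.0218 m/s = 7.8470 km/s

7.8470 km/s


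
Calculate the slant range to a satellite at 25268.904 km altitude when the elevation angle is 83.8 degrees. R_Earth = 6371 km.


h = 25268.904 km, el = 83.8 deg
d = -R_E*sin(el) + sqrt((R_E*sin(el))^2 + 2*R_E*h + h^2)
d = -6371.0000*sin(1.4626) + sqrt((6371.0000*0.994151)^2 + 2*6371.0000*25268.904 + 25268.904^2)
d = 25298.6858 km

25298.6858 km


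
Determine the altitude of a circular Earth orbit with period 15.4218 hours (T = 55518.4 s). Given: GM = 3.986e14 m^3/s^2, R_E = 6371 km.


T = 55518.4 s
r = (mu*T^2/(4*pi^2))^(1/3) = (3.986e14 * 55518.4^2 / (4*pi^2))^(1/3)
r = 3.1454574e+07 m = 31454.5744 km
alt = r - R_E = 31454.5744 - 6371 = 25083.5744 km

25083.5744 km


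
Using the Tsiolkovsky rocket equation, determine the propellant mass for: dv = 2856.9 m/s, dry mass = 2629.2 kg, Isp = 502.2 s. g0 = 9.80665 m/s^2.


ve = Isp * g0 = 502.2 * 9.80665 = 4924.899630 m/s
mass ratio = exp(dv/ve) = exp(2856.9/4924.899630) = 1.78620461
m_prop = m_dry * (mr - 1) = 2629.2 * (1.78620461 - 1)
m_prop = 2067.0892 kg

2067.0892 kg


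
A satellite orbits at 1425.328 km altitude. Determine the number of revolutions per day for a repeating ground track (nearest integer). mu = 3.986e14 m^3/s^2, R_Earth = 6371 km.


r = 7.796328e+06 m
T = 2*pi*sqrt(r^3/mu) = 6850.8802 s = 114.1813 min
revs/day = 1440 / 114.1813 = 12.6115
Rounded: 13 revolutions per day

13 revolutions per day


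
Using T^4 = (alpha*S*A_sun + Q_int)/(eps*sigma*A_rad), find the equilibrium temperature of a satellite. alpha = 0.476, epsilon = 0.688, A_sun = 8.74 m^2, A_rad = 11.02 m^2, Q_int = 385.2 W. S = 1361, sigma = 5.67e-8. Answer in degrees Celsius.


Numerator = alpha*S*A_sun + Q_int = 0.476*1361*8.74 + 385.2 = 6047.2866 W
Denominator = eps*sigma*A_rad = 0.688*5.67e-8*11.02 = 4.2988579e-07 W/K^4
T^4 = 1.4067194e+10 K^4
T = 344.3911 K = 71.2411 C

71.2411 degrees Celsius


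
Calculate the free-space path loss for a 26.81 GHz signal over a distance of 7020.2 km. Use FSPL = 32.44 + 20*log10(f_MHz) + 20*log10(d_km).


f = 26.81 GHz = 26810.0000 MHz
d = 7020.2 km
FSPL = 32.44 + 20*log10(26810.0000) + 20*log10(7020.2)
FSPL = 32.44 + 88.5659 + 76.9270
FSPL = 197.9329 dB

197.9329 dB


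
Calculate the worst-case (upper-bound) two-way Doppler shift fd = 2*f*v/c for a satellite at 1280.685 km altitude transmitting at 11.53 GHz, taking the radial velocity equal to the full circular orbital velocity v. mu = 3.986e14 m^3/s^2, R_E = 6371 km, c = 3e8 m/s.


r = 7.651685e+06 m
v = sqrt(mu/r) = 7217.5551 m/s (worst-case radial velocity)
f = 11.53 GHz = 1.153e+10 Hz
fd = 2*f*v/c = 2*1.153e+10*7217.5551/3.0e+08
fd = 554789.3990 Hz

554789.3990 Hz


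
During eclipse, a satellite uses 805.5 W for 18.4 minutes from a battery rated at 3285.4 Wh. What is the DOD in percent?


E_used = P * t / 60 = 805.5 * 18.4 / 60 = 247.0200 Wh
DOD = E_used / E_total * 100 = 247.0200 / 3285.4 * 100
DOD = 7.5187 %

7.5187 %


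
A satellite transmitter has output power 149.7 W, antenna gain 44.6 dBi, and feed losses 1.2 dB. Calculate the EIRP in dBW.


Pt = 149.7 W = 21.7522 dBW
EIRP = Pt_dBW + Gt - losses = 21.7522 + 44.6 - 1.2 = 65.1522 dBW

65.1522 dBW


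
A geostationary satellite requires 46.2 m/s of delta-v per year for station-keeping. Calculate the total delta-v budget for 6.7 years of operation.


dV = rate * years = 46.2 * 6.7
dV = 309.5400 m/s

309.5400 m/s


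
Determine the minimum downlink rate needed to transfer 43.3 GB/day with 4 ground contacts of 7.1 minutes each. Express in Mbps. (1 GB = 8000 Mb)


total contact time = 4 * 7.1 * 60 = 1704.0000 s
data = 43.3 GB = 346400.0000 Mb
rate = 346400.0000 / 1704.0000 = 203.2864 Mbps

203.2864 Mbps


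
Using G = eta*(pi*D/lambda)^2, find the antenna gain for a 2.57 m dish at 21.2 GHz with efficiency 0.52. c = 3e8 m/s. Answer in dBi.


lambda = c/f = 3e8 / 2.12e+10 = 0.01415094 m
G = eta*(pi*D/lambda)^2 = 0.52*(pi*2.57/0.01415094)^2
G = 169277.2317 (linear)
G = 10*log10(169277.2317) = 52.2860 dBi

52.2860 dBi


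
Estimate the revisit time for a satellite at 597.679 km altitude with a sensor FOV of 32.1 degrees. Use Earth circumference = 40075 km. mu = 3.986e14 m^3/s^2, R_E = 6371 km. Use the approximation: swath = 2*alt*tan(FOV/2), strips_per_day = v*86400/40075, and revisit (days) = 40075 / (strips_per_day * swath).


swath = 2*597.679*tan(0.2801253) = 343.8926 km
v = sqrt(mu/r) = 7562.9881 m/s = 7.5630 km/s
strips/day = v*86400/40075 = 7.5630*86400/40075 = 16.3055
coverage/day = strips * swath = 16.3055 * 343.8926 = 5607.3343 km
revisit = 40075 / 5607.3343 = 7.1469 days

7.1469 days


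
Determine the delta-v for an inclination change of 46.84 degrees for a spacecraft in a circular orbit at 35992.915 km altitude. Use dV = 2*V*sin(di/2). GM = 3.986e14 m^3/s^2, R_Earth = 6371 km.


r = 42363.9150 km = 4.2363915e+07 m
V = sqrt(mu/r) = 3067.4013 m/s
di = 46.84 deg = 0.8175122 rad
dV = 2*V*sin(di/2) = 2*3067.4013*sin(0.4087561)
dV = 2438.3891 m/s = 2.4384 km/s

2.4384 km/s


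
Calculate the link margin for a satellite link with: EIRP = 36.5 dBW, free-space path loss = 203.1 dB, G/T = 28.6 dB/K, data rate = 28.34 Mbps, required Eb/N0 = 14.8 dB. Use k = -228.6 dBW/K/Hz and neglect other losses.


C/N0 = EIRP - FSPL + G/T - k = 36.5 - 203.1 + 28.6 - (-228.6)
C/N0 = 90.6000 dB-Hz
R_b = 28.34 Mbps = 2.834e+07 bps -> 10*log10(R_b) = 74.5240 dB-Hz
Eb/N0 = C/N0 - 10*log10(R_b) = 90.6000 - 74.5240 = 16.0760 dB
Margin = Eb/N0 - Eb/N0_req = 16.0760 - 14.8 = 1.2760 dB (link closes)

1.2760 dB


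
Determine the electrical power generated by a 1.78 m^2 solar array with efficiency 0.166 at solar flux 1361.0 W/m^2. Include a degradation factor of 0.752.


P = area * eta * S * degradation
P = 1.78 * 0.166 * 1361.0 * 0.752
P = 302.4155 W

302.4155 W


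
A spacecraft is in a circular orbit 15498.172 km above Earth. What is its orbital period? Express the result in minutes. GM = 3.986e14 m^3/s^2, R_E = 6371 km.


r = 21869.1720 km = 2.1869172e+07 m
T = 2*pi*sqrt(r^3/mu) = 2*pi*sqrt(1.0459165e+22 / 3.986e14)
T = 32185.4608 s = 536.4243 min

536.4243 minutes


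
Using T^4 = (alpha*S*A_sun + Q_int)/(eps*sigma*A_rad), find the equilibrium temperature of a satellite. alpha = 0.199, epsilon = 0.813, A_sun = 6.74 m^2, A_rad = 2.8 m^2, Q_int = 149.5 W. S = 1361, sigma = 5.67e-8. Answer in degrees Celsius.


Numerator = alpha*S*A_sun + Q_int = 0.199*1361*6.74 + 149.5 = 1974.9549 W
Denominator = eps*sigma*A_rad = 0.813*5.67e-8*2.8 = 1.2907188e-07 W/K^4
T^4 = 1.5301202e+10 K^4
T = 351.7073 K = 78.5573 C

78.5573 degrees Celsius


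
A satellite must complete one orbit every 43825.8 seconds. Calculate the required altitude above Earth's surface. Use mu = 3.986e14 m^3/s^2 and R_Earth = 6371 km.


T = 43825.8 s
r = (mu*T^2/(4*pi^2))^(1/3) = (3.986e14 * 43825.8^2 / (4*pi^2))^(1/3)
r = 2.6866582e+07 m = 26866.5821 km
alt = r - R_E = 26866.5821 - 6371 = 20495.5821 km

20495.5821 km


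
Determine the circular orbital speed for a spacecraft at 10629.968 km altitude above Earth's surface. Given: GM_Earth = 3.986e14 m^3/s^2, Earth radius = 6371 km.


r = R_E + alt = 6371.0 + 10629.968 = 17000.9680 km = 1.7000968e+07 m
v = sqrt(mu/r) = sqrt(3.986e14 / 1.7000968e+07) = 4842.0785 m/s = 4.8421 km/s

4.8421 km/s


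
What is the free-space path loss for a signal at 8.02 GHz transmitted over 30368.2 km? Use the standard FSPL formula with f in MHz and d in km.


f = 8.02 GHz = 8020.0000 MHz
d = 30368.2 km
FSPL = 32.44 + 20*log10(8020.0000) + 20*log10(30368.2)
FSPL = 32.44 + 78.0835 + 89.6484
FSPL = 200.1719 dB

200.1719 dB


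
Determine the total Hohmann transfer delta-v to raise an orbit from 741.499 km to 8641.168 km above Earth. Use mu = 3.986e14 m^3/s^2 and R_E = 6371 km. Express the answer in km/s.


r1 = 7112.4990 km = 7.112499e+06 m
r2 = 15012.1680 km = 1.5012168e+07 m
dv1 = sqrt(mu/r1)*(sqrt(2*r2/(r1+r2)) - 1) = 1234.6579 m/s
dv2 = sqrt(mu/r2)*(1 - sqrt(2*r1/(r1+r2))) = 1021.0873 m/s
total dv = |dv1| + |dv2| = 1234.6579 + 1021.0873 = 2255.7452 m/s = 2.2557 km/s

2.2557 km/s


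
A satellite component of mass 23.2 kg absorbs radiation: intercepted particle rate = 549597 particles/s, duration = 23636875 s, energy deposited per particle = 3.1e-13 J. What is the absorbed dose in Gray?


Total energy deposited = rate * time * E_per
  = 549597 * 23636875 * 3.1e-13 = 4.0271 J
Dose = E_total / mass = 4.0271 / 23.2
Dose = 0.1735834 Gy

0.1736 Gy


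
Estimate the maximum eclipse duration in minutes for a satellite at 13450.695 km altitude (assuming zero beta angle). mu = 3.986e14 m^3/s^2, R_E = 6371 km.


r = 19821.6950 km
T = 462.8829 min
Eclipse fraction = arcsin(R_E/r)/pi = arcsin(6371.0000/19821.6950)/pi
= arcsin(0.3214155)/pi = 0.1041586
Eclipse duration = 0.1041586 * 462.8829 = 48.2132 min

48.2132 minutes


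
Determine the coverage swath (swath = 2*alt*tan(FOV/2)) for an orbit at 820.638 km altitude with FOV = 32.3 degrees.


FOV = 32.3 deg = 0.5637413 rad
swath = 2 * alt * tan(FOV/2) = 2 * 820.638 * tan(0.2818707)
swath = 2 * 820.638 * 0.2895808
swath = 475.2820 km

475.2820 km


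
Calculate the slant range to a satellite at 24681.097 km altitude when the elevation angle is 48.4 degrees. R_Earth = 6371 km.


h = 24681.097 km, el = 48.4 deg
d = -R_E*sin(el) + sqrt((R_E*sin(el))^2 + 2*R_E*h + h^2)
d = -6371.0000*sin(0.8447394) + sqrt((6371.0000*0.7477981)^2 + 2*6371.0000*24681.097 + 24681.097^2)
d = 25998.4326 km

25998.4326 km


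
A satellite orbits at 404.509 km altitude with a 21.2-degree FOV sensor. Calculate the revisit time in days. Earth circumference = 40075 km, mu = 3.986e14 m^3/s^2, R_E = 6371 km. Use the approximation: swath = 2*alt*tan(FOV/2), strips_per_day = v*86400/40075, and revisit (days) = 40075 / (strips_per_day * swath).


swath = 2*404.509*tan(0.1850049) = 151.4036 km
v = sqrt(mu/r) = 7670.0410 m/s = 7.6700 km/s
strips/day = v*86400/40075 = 7.6700*86400/40075 = 16.5363
coverage/day = strips * swath = 16.5363 * 151.4036 = 2503.6528 km
revisit = 40075 / 2503.6528 = 16.0066 days

16.0066 days


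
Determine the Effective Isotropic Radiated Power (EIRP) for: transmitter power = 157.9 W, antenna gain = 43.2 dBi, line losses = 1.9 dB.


Pt = 157.9 W = 21.9838 dBW
EIRP = Pt_dBW + Gt - losses = 21.9838 + 43.2 - 1.9 = 63.2838 dBW

63.2838 dBW


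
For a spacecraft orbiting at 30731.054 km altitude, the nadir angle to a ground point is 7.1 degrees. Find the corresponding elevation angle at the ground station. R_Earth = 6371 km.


r = R_E + alt = 37102.0540 km
Law of sines in the satellite / Earth-center / ground-point triangle:
  sin(nadir)/R_E = sin(90 + el)/r  =>  cos(el) = (r/R_E)*sin(nadir)
cos(el) = (37102.0540 / 6371.0000) * sin(7.1 deg) = 0.7198036
el = arccos(0.7198036) = 43.9617 deg
(Earth-central angle = 90 - nadir - el = 38.9383 deg)

43.9617 degrees


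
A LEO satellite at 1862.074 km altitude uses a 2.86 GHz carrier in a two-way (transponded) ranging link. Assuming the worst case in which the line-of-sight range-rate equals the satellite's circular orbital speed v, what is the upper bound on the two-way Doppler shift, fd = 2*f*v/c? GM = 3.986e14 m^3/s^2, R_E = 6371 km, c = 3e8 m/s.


r = 8.233074e+06 m
v = sqrt(mu/r) = 6958.0515 m/s (worst-case radial velocity)
f = 2.86 GHz = 2.86e+09 Hz
fd = 2*f*v/c = 2*2.86e+09*6958.0515/3.0e+08
fd = 132666.8483 Hz

132666.8483 Hz


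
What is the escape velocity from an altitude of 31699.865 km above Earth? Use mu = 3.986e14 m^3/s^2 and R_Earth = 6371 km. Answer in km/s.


r = 6371.0 + 31699.865 = 38070.8650 km = 3.8070865e+07 m
v_esc = sqrt(2*mu/r) = sqrt(2*3.986e14 / 3.8070865e+07)
v_esc = 4576.0132 m/s = 4.5760 km/s

4.5760 km/s


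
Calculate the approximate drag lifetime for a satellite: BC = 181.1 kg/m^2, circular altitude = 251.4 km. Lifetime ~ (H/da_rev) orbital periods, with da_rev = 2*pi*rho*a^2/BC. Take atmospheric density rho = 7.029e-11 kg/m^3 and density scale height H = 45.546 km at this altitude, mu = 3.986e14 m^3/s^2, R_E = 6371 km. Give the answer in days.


a = R_E + alt = 6622.4000 km = 6.6224e+06 m
da_rev = 2*pi*rho*a^2/BC = 2*pi*7.029e-11*(6.6224e+06)^2/181.1 = 106.951229 m per revolution
N = H/da_rev = 45546.0000 m / 106.951229 m = 425.8577 revolutions
P = 2*pi*sqrt(a^3/mu) = 5363.3277 s
lifetime = N*P = 425.8577 * 5363.3277 = 2.2840142e+06 s = 26.4353 days

26.4353 days


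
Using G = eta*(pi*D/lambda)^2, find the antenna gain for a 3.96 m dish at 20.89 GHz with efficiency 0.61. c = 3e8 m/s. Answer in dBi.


lambda = c/f = 3e8 / 2.089e+10 = 0.01436094 m
G = eta*(pi*D/lambda)^2 = 0.61*(pi*3.96/0.01436094)^2
G = 457777.3732 (linear)
G = 10*log10(457777.3732) = 56.6065 dBi

56.6065 dBi


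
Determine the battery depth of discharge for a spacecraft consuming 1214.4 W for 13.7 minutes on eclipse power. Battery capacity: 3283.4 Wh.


E_used = P * t / 60 = 1214.4 * 13.7 / 60 = 277.2880 Wh
DOD = E_used / E_total * 100 = 277.2880 / 3283.4 * 100
DOD = 8.4451 %

8.4451 %


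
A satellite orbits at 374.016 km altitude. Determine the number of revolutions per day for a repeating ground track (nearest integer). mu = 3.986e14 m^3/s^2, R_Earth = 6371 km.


r = 6.745016e+06 m
T = 2*pi*sqrt(r^3/mu) = 5512.9709 s = 91.8828 min
revs/day = 1440 / 91.8828 = 15.6721
Rounded: 16 revolutions per day

16 revolutions per day


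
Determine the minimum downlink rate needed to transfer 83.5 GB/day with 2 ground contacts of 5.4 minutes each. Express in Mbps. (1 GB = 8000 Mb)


total contact time = 2 * 5.4 * 60 = 648.0000 s
data = 83.5 GB = 668000.0000 Mb
rate = 668000.0000 / 648.0000 = 1030.8642 Mbps

1030.8642 Mbps


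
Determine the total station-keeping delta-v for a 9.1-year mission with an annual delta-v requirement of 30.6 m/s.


dV = rate * years = 30.6 * 9.1
dV = 278.4600 m/s

278.4600 m/s


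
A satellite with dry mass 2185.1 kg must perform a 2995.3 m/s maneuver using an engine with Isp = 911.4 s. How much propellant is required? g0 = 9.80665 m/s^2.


ve = Isp * g0 = 911.4 * 9.80665 = 8937.780810 m/s
mass ratio = exp(dv/ve) = exp(2995.3/8937.780810) = 1.39811924
m_prop = m_dry * (mr - 1) = 2185.1 * (1.39811924 - 1)
m_prop = 869.9303 kg

869.9303 kg


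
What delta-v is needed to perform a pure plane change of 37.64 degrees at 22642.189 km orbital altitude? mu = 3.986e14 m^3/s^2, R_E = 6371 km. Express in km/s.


r = 29013.1890 km = 2.9013189e+07 m
V = sqrt(mu/r) = 3706.5590 m/s
di = 37.64 deg = 0.6569419 rad
dV = 2*V*sin(di/2) = 2*3706.5590*sin(0.328471)
dV = 2391.4431 m/s = 2.3914 km/s

2.3914 km/s


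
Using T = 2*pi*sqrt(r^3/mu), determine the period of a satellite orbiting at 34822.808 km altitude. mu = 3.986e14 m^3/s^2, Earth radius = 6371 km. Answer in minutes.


r = 41193.8080 km = 4.1193808e+07 m
T = 2*pi*sqrt(r^3/mu) = 2*pi*sqrt(6.9903001e+22 / 3.986e14)
T = 83206.8597 s = 1386.7810 min

1386.7810 minutes


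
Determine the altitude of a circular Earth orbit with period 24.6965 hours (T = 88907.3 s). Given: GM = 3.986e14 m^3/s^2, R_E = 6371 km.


T = 88907.3 s
r = (mu*T^2/(4*pi^2))^(1/3) = (3.986e14 * 88907.3^2 / (4*pi^2))^(1/3)
r = 4.3054393e+07 m = 43054.3926 km
alt = r - R_E = 43054.3926 - 6371 = 36683.3926 km

36683.3926 km


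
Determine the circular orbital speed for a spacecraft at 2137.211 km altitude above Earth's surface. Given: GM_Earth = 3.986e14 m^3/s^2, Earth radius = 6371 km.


r = R_E + alt = 6371.0 + 2137.211 = 8508.2110 km = 8.508211e+06 m
v = sqrt(mu/r) = sqrt(3.986e14 / 8.508211e+06) = 6844.6228 m/s = 6.8446 km/s

6.8446 km/s


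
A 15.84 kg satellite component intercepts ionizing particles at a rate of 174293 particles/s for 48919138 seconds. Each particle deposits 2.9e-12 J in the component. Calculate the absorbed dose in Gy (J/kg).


Total energy deposited = rate * time * E_per
  = 174293 * 48919138 * 2.9e-12 = 24.7262 J
Dose = E_total / mass = 24.7262 / 15.84
Dose = 1.5610 Gy

1.5610 Gy


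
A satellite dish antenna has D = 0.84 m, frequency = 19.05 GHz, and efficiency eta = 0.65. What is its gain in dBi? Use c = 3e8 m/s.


lambda = c/f = 3e8 / 1.905e+10 = 0.01574803 m
G = eta*(pi*D/lambda)^2 = 0.65*(pi*0.84/0.01574803)^2
G = 18252.3642 (linear)
G = 10*log10(18252.3642) = 42.6132 dBi

42.6132 dBi


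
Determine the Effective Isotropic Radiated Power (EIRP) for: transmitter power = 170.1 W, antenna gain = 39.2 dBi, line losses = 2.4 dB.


Pt = 170.1 W = 22.3070 dBW
EIRP = Pt_dBW + Gt - losses = 22.3070 + 39.2 - 2.4 = 59.1070 dBW

59.1070 dBW


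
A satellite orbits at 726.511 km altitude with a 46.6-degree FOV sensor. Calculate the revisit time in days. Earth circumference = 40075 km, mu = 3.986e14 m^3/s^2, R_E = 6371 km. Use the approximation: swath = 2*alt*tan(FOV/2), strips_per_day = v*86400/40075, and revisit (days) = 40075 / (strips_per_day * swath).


swath = 2*726.511*tan(0.4066617) = 625.7701 km
v = sqrt(mu/r) = 7494.0332 m/s = 7.4940 km/s
strips/day = v*86400/40075 = 7.4940*86400/40075 = 16.1568
coverage/day = strips * swath = 16.1568 * 625.7701 = 10110.4539 km
revisit = 40075 / 10110.4539 = 3.9637 days

3.9637 days


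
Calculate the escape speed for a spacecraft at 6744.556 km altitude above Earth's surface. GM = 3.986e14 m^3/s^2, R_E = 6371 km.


r = 6371.0 + 6744.556 = 13115.5560 km = 1.3115556e+07 m
v_esc = sqrt(2*mu/r) = sqrt(2*3.986e14 / 1.3115556e+07)
v_esc = 7796.3314 m/s = 7.7963 km/s

7.7963 km/s


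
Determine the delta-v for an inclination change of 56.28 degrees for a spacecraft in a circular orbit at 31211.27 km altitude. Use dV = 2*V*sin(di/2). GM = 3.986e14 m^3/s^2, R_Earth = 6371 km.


r = 37582.2700 km = 3.758227e+07 m
V = sqrt(mu/r) = 3256.6954 m/s
di = 56.28 deg = 0.9822713 rad
dV = 2*V*sin(di/2) = 2*3256.6954*sin(0.4911357)
dV = 3071.8949 m/s = 3.0719 km/s

3.0719 km/s


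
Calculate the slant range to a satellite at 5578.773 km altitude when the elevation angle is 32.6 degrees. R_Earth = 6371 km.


h = 5578.773 km, el = 32.6 deg
d = -R_E*sin(el) + sqrt((R_E*sin(el))^2 + 2*R_E*h + h^2)
d = -6371.0000*sin(0.5689773) + sqrt((6371.0000*0.5387708)^2 + 2*6371.0000*5578.773 + 5578.773^2)
d = 7244.0802 km

7244.0802 km


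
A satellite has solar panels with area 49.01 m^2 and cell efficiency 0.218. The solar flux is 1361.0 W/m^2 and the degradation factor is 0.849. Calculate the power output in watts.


P = area * eta * S * degradation
P = 49.01 * 0.218 * 1361.0 * 0.849
P = 12345.4525 W

12345.4525 W


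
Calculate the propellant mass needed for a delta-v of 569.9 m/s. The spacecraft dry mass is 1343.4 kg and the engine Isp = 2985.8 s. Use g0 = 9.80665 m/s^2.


ve = Isp * g0 = 2985.8 * 9.80665 = 29280.695570 m/s
mass ratio = exp(dv/ve) = exp(569.9/29280.695570) = 1.01965398
m_prop = m_dry * (mr - 1) = 1343.4 * (1.01965398 - 1)
m_prop = 26.4032 kg

26.4032 kg


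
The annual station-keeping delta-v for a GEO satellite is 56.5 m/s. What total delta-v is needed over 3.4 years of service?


dV = rate * years = 56.5 * 3.4
dV = 192.1000 m/s

192.1000 m/s


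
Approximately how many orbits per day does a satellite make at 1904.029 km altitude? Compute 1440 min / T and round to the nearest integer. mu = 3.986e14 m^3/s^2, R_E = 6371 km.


r = 8.275029e+06 m
T = 2*pi*sqrt(r^3/mu) = 7491.4435 s = 124.8574 min
revs/day = 1440 / 124.8574 = 11.5332
Rounded: 12 revolutions per day

12 revolutions per day


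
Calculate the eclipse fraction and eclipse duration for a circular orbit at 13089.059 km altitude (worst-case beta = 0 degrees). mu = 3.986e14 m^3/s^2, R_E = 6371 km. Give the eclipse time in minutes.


r = 19460.0590 km
T = 450.2733 min
Eclipse fraction = arcsin(R_E/r)/pi = arcsin(6371.0000/19460.0590)/pi
= arcsin(0.3273885)/pi = 0.1061686
Eclipse duration = 0.1061686 * 450.2733 = 47.8049 min

47.8049 minutes


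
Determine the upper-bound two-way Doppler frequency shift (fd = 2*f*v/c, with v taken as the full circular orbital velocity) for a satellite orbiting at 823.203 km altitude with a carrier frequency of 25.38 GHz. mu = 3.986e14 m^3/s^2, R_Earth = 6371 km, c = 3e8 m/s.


r = 7.194203e+06 m
v = sqrt(mu/r) = 7443.5019 m/s (worst-case radial velocity)
f = 25.38 GHz = 2.538e+10 Hz
fd = 2*f*v/c = 2*2.538e+10*7443.5019/3.0e+08
fd = 1.2594405e+06 Hz

1.2594e+06 Hz


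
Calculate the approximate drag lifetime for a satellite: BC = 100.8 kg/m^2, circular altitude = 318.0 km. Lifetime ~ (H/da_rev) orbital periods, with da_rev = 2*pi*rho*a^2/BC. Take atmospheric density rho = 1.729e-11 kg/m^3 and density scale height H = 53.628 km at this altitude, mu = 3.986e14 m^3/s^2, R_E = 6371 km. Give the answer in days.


a = R_E + alt = 6689.0000 km = 6.689e+06 m
da_rev = 2*pi*rho*a^2/BC = 2*pi*1.729e-11*(6.689e+06)^2/100.8 = 48.221057 m per revolution
N = H/da_rev = 53628.0000 m / 48.221057 m = 1112.1283 revolutions
P = 2*pi*sqrt(a^3/mu) = 5444.4375 s
lifetime = N*P = 1112.1283 * 5444.4375 = 6.0549128e+06 s = 70.0800 days

70.0800 days


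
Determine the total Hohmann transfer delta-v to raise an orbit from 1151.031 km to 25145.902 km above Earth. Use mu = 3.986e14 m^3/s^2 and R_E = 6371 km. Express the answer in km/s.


r1 = 7522.0310 km = 7.522031e+06 m
r2 = 31516.9020 km = 3.1516902e+07 m
dv1 = sqrt(mu/r1)*(sqrt(2*r2/(r1+r2)) - 1) = 1970.4469 m/s
dv2 = sqrt(mu/r2)*(1 - sqrt(2*r1/(r1+r2))) = 1348.6364 m/s
total dv = |dv1| + |dv2| = 1970.4469 + 1348.6364 = 3319.0833 m/s = 3.3191 km/s

3.3191 km/s


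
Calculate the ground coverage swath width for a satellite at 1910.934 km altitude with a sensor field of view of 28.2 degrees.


FOV = 28.2 deg = 0.4921828 rad
swath = 2 * alt * tan(FOV/2) = 2 * 1910.934 * tan(0.2460914)
swath = 2 * 1910.934 * 0.2511826
swath = 959.9869 km

959.9869 km


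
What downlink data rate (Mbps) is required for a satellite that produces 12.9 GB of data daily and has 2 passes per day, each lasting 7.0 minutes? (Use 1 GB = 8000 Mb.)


total contact time = 2 * 7.0 * 60 = 840.0000 s
data = 12.9 GB = 103200.0000 Mb
rate = 103200.0000 / 840.0000 = 122.8571 Mbps

122.8571 Mbps


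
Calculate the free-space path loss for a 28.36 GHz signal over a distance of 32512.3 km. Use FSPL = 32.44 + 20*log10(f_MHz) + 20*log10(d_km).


f = 28.36 GHz = 28360.0000 MHz
d = 32512.3 km
FSPL = 32.44 + 20*log10(28360.0000) + 20*log10(32512.3)
FSPL = 32.44 + 89.0541 + 90.2410
FSPL = 211.7351 dB

211.7351 dB


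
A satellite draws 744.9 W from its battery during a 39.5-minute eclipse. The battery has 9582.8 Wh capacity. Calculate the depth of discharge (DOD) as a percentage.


E_used = P * t / 60 = 744.9 * 39.5 / 60 = 490.3925 Wh
DOD = E_used / E_total * 100 = 490.3925 / 9582.8 * 100
DOD = 5.1174 %

5.1174 %


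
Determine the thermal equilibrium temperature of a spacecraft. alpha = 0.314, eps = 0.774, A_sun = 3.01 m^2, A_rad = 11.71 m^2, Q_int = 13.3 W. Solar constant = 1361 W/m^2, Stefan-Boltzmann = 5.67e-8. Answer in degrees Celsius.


Numerator = alpha*S*A_sun + Q_int = 0.314*1361*3.01 + 13.3 = 1299.6355 W
Denominator = eps*sigma*A_rad = 0.774*5.67e-8*11.71 = 5.1390272e-07 W/K^4
T^4 = 2.5289525e+09 K^4
T = 224.2514 K = -48.8986 C

-48.8986 degrees Celsius


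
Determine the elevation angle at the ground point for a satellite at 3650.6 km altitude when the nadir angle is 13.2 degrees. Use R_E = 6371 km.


r = R_E + alt = 10021.6000 km
Law of sines in the satellite / Earth-center / ground-point triangle:
  sin(nadir)/R_E = sin(90 + el)/r  =>  cos(el) = (r/R_E)*sin(nadir)
cos(el) = (10021.6000 / 6371.0000) * sin(13.2 deg) = 0.3591965
el = arccos(0.3591965) = 68.9491 deg
(Earth-central angle = 90 - nadir - el = 7.8509 deg)

68.9491 degrees


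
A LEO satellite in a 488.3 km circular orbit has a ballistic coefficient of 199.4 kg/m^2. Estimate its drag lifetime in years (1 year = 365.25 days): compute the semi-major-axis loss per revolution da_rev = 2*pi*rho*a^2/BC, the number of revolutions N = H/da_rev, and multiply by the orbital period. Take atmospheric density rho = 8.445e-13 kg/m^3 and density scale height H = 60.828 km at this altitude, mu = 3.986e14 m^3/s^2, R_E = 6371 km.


a = R_E + alt = 6859.3000 km = 6.8593e+06 m
da_rev = 2*pi*rho*a^2/BC = 2*pi*8.445e-13*(6.8593e+06)^2/199.4 = 1.252028 m per revolution
N = H/da_rev = 60828.0000 m / 1.252028 m = 48583.5867 revolutions
P = 2*pi*sqrt(a^3/mu) = 5653.6760 s
lifetime = N*P = 48583.5867 * 5653.6760 = 2.7467586e+08 s = 3179.1187 days
years = 3179.1187 / 365.25 = 8.7040 years

8.7040 years


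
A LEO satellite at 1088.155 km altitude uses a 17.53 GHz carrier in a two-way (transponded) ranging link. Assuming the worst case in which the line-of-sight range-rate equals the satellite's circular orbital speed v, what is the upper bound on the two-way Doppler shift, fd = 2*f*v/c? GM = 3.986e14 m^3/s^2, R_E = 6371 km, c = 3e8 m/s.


r = 7.459155e+06 m
v = sqrt(mu/r) = 7310.1086 m/s (worst-case radial velocity)
f = 17.53 GHz = 1.753e+10 Hz
fd = 2*f*v/c = 2*1.753e+10*7310.1086/3.0e+08
fd = 854308.0296 Hz

854308.0296 Hz


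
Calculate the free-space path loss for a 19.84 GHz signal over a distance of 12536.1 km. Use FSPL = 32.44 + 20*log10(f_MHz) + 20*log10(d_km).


f = 19.84 GHz = 19840.0000 MHz
d = 12536.1 km
FSPL = 32.44 + 20*log10(19840.0000) + 20*log10(12536.1)
FSPL = 32.44 + 85.9508 + 81.9632
FSPL = 200.3541 dB

200.3541 dB


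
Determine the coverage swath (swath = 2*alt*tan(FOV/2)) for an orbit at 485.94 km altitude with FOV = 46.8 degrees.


FOV = 46.8 deg = 0.8168141 rad
swath = 2 * alt * tan(FOV/2) = 2 * 485.94 * tan(0.408407)
swath = 2 * 485.94 * 0.4327386
swath = 420.5700 km

420.5700 km


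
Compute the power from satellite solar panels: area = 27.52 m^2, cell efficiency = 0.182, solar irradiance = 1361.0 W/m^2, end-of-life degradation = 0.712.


P = area * eta * S * degradation
P = 27.52 * 0.182 * 1361.0 * 0.712
P = 4853.5324 W

4853.5324 W


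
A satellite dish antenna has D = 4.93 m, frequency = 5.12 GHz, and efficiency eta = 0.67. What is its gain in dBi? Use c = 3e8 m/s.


lambda = c/f = 3e8 / 5.12e+09 = 0.05859375 m
G = eta*(pi*D/lambda)^2 = 0.67*(pi*4.93/0.05859375)^2
G = 46812.9273 (linear)
G = 10*log10(46812.9273) = 46.7037 dBi

46.7037 dBi


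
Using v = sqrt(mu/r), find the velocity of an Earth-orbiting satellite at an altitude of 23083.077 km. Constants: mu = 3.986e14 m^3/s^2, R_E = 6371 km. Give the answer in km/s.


r = R_E + alt = 6371.0 + 23083.077 = 29454.0770 km = 2.9454077e+07 m
v = sqrt(mu/r) = sqrt(3.986e14 / 2.9454077e+07) = 3678.7133 m/s = 3.6787 km/s

3.6787 km/s


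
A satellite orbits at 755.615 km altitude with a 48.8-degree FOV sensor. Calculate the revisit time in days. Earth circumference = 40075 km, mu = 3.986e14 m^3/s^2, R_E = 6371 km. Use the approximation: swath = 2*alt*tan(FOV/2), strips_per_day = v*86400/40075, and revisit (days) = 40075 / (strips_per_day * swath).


swath = 2*755.615*tan(0.4258603) = 685.5243 km
v = sqrt(mu/r) = 7478.7153 m/s = 7.4787 km/s
strips/day = v*86400/40075 = 7.4787*86400/40075 = 16.1238
coverage/day = strips * swath = 16.1238 * 685.5243 = 11053.2523 km
revisit = 40075 / 11053.2523 = 3.6256 days

3.6256 days


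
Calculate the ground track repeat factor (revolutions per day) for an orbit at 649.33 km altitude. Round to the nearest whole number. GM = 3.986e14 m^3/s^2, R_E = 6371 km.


r = 7.02033e+06 m
T = 2*pi*sqrt(r^3/mu) = 5853.9298 s = 97.5655 min
revs/day = 1440 / 97.5655 = 14.7593
Rounded: 15 revolutions per day

15 revolutions per day


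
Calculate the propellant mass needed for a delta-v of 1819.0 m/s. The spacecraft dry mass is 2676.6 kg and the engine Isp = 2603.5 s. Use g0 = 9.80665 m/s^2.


ve = Isp * g0 = 2603.5 * 9.80665 = 25531.613275 m/s
mass ratio = exp(dv/ve) = exp(1819.0/25531.613275) = 1.07384429
m_prop = m_dry * (mr - 1) = 2676.6 * (1.07384429 - 1)
m_prop = 197.6516 kg

197.6516 kg


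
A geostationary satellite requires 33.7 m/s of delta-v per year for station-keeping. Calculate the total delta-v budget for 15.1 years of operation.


dV = rate * years = 33.7 * 15.1
dV = 508.8700 m/s

508.8700 m/s


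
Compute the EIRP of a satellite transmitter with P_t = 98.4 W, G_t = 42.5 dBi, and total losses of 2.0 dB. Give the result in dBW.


Pt = 98.4 W = 19.9300 dBW
EIRP = Pt_dBW + Gt - losses = 19.9300 + 42.5 - 2.0 = 60.4300 dBW

60.4300 dBW


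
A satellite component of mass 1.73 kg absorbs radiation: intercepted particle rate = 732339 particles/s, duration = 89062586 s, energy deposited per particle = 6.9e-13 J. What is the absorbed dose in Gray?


Total energy deposited = rate * time * E_per
  = 732339 * 89062586 * 6.9e-13 = 45.0046 J
Dose = E_total / mass = 45.0046 / 1.73
Dose = 26.0142 Gy

26.0142 Gy


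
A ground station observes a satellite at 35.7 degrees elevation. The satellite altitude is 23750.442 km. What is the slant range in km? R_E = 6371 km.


h = 23750.442 km, el = 35.7 deg
d = -R_E*sin(el) + sqrt((R_E*sin(el))^2 + 2*R_E*h + h^2)
d = -6371.0000*sin(0.6230825) + sqrt((6371.0000*0.5835412)^2 + 2*6371.0000*23750.442 + 23750.442^2)
d = 25956.0390 km

25956.0390 km


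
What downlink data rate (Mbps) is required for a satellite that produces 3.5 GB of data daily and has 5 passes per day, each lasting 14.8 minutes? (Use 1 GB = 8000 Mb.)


total contact time = 5 * 14.8 * 60 = 4440.0000 s
data = 3.5 GB = 28000.0000 Mb
rate = 28000.0000 / 4440.0000 = 6.3063 Mbps

6.3063 Mbps


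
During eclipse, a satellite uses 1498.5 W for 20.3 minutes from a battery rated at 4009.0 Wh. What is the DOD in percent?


E_used = P * t / 60 = 1498.5 * 20.3 / 60 = 506.9925 Wh
DOD = E_used / E_total * 100 = 506.9925 / 4009.0 * 100
DOD = 12.6464 %

12.6464 %


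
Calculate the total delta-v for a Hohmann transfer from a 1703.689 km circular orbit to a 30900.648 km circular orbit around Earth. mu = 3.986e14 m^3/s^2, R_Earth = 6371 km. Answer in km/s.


r1 = 8074.6890 km = 8.074689e+06 m
r2 = 37271.6480 km = 3.7271648e+07 m
dv1 = sqrt(mu/r1)*(sqrt(2*r2/(r1+r2)) - 1) = 1982.2578 m/s
dv2 = sqrt(mu/r2)*(1 - sqrt(2*r1/(r1+r2))) = 1318.6589 m/s
total dv = |dv1| + |dv2| = 1982.2578 + 1318.6589 = 3300.9167 m/s = 3.3009 km/s

3.3009 km/s


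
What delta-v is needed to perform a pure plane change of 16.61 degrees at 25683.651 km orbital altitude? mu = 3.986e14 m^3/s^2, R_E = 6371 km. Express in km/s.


r = 32054.6510 km = 3.2054651e+07 m
V = sqrt(mu/r) = 3526.3314 m/s
di = 16.61 deg = 0.2898992 rad
dV = 2*V*sin(di/2) = 2*3526.3314*sin(0.1449496)
dV = 1018.7046 m/s = 1.0187 km/s

1.0187 km/s


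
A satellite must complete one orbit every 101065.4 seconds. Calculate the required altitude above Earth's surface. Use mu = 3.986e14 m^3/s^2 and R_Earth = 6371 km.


T = 101065.4 s
r = (mu*T^2/(4*pi^2))^(1/3) = (3.986e14 * 101065.4^2 / (4*pi^2))^(1/3)
r = 4.6895106e+07 m = 46895.1057 km
alt = r - R_E = 46895.1057 - 6371 = 40524.1057 km

40524.1057 km


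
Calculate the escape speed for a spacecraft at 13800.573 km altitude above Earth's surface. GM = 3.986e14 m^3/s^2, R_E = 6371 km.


r = 6371.0 + 13800.573 = 20171.5730 km = 2.0171573e+07 m
v_esc = sqrt(2*mu/r) = sqrt(2*3.986e14 / 2.0171573e+07)
v_esc = 6286.5701 m/s = 6.2866 km/s

6.2866 km/s


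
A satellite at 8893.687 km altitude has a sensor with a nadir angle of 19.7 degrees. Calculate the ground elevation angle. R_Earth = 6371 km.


r = R_E + alt = 15264.6870 km
Law of sines in the satellite / Earth-center / ground-point triangle:
  sin(nadir)/R_E = sin(90 + el)/r  =>  cos(el) = (r/R_E)*sin(nadir)
cos(el) = (15264.6870 / 6371.0000) * sin(19.7 deg) = 0.8076681
el = arccos(0.8076681) = 36.1313 deg
(Earth-central angle = 90 - nadir - el = 34.1687 deg)

36.1313 degrees


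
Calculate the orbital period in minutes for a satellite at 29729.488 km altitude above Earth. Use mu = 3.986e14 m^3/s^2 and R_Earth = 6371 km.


r = 36100.4880 km = 3.6100488e+07 m
T = 2*pi*sqrt(r^3/mu) = 2*pi*sqrt(4.7047789e+22 / 3.986e14)
T = 68262.2863 s = 1137.7048 min

1137.7048 minutes


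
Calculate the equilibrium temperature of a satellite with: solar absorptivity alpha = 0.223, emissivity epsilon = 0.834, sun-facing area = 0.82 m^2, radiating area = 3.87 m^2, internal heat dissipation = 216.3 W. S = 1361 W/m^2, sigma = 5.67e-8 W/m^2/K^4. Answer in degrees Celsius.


Numerator = alpha*S*A_sun + Q_int = 0.223*1361*0.82 + 216.3 = 465.1725 W
Denominator = eps*sigma*A_rad = 0.834*5.67e-8*3.87 = 1.8300379e-07 W/K^4
T^4 = 2.5418734e+09 K^4
T = 224.5373 K = -48.6127 C

-48.6127 degrees Celsius


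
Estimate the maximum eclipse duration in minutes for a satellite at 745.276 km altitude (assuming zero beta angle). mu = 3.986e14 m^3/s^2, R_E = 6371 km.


r = 7116.2760 km
T = 99.5724 min
Eclipse fraction = arcsin(R_E/r)/pi = arcsin(6371.0000/7116.2760)/pi
= arcsin(0.8952716)/pi = 0.3530186
Eclipse duration = 0.3530186 * 99.5724 = 35.1509 min

35.1509 minutes


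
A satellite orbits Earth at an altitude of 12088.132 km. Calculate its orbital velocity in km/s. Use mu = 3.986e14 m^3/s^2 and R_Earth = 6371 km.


r = R_E + alt = 6371.0 + 12088.132 = 18459.1320 km = 1.8459132e+07 m
v = sqrt(mu/r) = sqrt(3.986e14 / 1.8459132e+07) = 4646.8966 m/s = 4.6469 km/s

4.6469 km/s


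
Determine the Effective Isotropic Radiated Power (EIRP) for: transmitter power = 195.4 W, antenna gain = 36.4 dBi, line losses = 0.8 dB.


Pt = 195.4 W = 22.9092 dBW
EIRP = Pt_dBW + Gt - losses = 22.9092 + 36.4 - 0.8 = 58.5092 dBW

58.5092 dBW


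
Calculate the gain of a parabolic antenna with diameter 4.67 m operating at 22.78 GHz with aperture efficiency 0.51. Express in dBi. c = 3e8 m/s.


lambda = c/f = 3e8 / 2.278e+10 = 0.01316945 m
G = eta*(pi*D/lambda)^2 = 0.51*(pi*4.67/0.01316945)^2
G = 632948.8464 (linear)
G = 10*log10(632948.8464) = 58.0137 dBi

58.0137 dBi


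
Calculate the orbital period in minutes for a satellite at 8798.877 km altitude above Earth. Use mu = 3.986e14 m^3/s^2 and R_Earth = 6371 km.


r = 15169.8770 km = 1.5169877e+07 m
T = 2*pi*sqrt(r^3/mu) = 2*pi*sqrt(3.4909705e+21 / 3.986e14)
T = 18594.4917 s = 309.9082 min

309.9082 minutes


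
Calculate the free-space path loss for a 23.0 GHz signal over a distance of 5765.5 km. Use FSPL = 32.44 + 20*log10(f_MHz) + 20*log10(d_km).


f = 23.0 GHz = 23000.0000 MHz
d = 5765.5 km
FSPL = 32.44 + 20*log10(23000.0000) + 20*log10(5765.5)
FSPL = 32.44 + 87.2346 + 75.2167
FSPL = 194.8913 dB

194.8913 dB


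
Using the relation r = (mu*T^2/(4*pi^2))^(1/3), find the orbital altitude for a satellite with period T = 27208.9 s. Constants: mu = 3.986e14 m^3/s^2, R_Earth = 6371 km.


T = 27208.9 s
r = (mu*T^2/(4*pi^2))^(1/3) = (3.986e14 * 27208.9^2 / (4*pi^2))^(1/3)
r = 1.955239e+07 m = 19552.3896 km
alt = r - R_E = 19552.3896 - 6371 = 13181.3896 km

13181.3896 km


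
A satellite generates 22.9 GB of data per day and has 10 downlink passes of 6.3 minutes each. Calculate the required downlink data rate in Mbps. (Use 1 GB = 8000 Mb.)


total contact time = 10 * 6.3 * 60 = 3780.0000 s
data = 22.9 GB = 183200.0000 Mb
rate = 183200.0000 / 3780.0000 = 48.4656 Mbps

48.4656 Mbps


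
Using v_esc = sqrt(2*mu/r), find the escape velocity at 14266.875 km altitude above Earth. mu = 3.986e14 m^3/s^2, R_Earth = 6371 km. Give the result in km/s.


r = 6371.0 + 14266.875 = 20637.8750 km = 2.0637875e+07 m
v_esc = sqrt(2*mu/r) = sqrt(2*3.986e14 / 2.0637875e+07)
v_esc = 6215.1434 m/s = 6.2151 km/s

6.2151 km/s


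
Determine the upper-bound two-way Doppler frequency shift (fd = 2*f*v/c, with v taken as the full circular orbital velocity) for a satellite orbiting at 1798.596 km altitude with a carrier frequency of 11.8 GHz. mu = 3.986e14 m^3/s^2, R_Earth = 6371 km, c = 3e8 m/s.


r = 8.169596e+06 m
v = sqrt(mu/r) = 6985.0313 m/s (worst-case radial velocity)
f = 11.8 GHz = 1.18e+10 Hz
fd = 2*f*v/c = 2*1.18e+10*6985.0313/3.0e+08
fd = 549489.1294 Hz

549489.1294 Hz


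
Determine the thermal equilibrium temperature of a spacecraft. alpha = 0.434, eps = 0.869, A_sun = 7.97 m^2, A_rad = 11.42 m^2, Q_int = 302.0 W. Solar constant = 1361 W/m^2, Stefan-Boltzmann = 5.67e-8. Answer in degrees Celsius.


Numerator = alpha*S*A_sun + Q_int = 0.434*1361*7.97 + 302.0 = 5009.6718 W
Denominator = eps*sigma*A_rad = 0.869*5.67e-8*11.42 = 5.6268967e-07 W/K^4
T^4 = 8.9030812e+09 K^4
T = 307.1744 K = 34.0244 C

34.0244 degrees Celsius


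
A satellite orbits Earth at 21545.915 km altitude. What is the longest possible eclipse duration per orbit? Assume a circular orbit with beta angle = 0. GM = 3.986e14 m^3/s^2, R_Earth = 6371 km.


r = 27916.9150 km
T = 773.6795 min
Eclipse fraction = arcsin(R_E/r)/pi = arcsin(6371.0000/27916.9150)/pi
= arcsin(0.2282129)/pi = 0.07328822
Eclipse duration = 0.07328822 * 773.6795 = 56.7016 min

56.7016 minutes
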